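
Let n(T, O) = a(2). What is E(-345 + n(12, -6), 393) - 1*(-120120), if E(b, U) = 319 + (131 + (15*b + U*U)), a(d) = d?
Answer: 269874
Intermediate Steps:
n(T, O) = 2
E(b, U) = 450 + U**2 + 15*b (E(b, U) = 319 + (131 + (15*b + U**2)) = 319 + (131 + (U**2 + 15*b)) = 319 + (131 + U**2 + 15*b) = 450 + U**2 + 15*b)
E(-345 + n(12, -6), 393) - 1*(-120120) = (450 + 393**2 + 15*(-345 + 2)) - 1*(-120120) = (450 + 154449 + 15*(-343)) + 120120 = (450 + 154449 - 5145) + 120120 = 149754 + 120120 = 269874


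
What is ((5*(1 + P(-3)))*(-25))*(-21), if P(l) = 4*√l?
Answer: 2625 + 10500*I*√3 ≈ 2625.0 + 18187.0*I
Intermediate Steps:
((5*(1 + P(-3)))*(-25))*(-21) = ((5*(1 + 4*√(-3)))*(-25))*(-21) = ((5*(1 + 4*(I*√3)))*(-25))*(-21) = ((5*(1 + 4*I*√3))*(-25))*(-21) = ((5 + 20*I*√3)*(-25))*(-21) = (-125 - 500*I*√3)*(-21) = 2625 + 10500*I*√3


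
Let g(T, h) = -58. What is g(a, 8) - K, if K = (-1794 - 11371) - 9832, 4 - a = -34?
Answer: 22939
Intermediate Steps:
a = 38 (a = 4 - 1*(-34) = 4 + 34 = 38)
K = -22997 (K = -13165 - 9832 = -22997)
g(a, 8) - K = -58 - 1*(-22997) = -58 + 22997 = 22939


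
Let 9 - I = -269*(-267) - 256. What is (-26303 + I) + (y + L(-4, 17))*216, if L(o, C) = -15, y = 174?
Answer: -63517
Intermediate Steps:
I = -71558 (I = 9 - (-269*(-267) - 256) = 9 - (71823 - 256) = 9 - 1*71567 = 9 - 71567 = -71558)
(-26303 + I) + (y + L(-4, 17))*216 = (-26303 - 71558) + (174 - 15)*216 = -97861 + 159*216 = -97861 + 34344 = -63517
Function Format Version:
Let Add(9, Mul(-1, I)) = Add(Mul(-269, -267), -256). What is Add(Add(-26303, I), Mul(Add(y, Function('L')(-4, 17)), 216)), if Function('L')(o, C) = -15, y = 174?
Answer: -63517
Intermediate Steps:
I = -71558 (I = Add(9, Mul(-1, Add(Mul(-269, -267), -256))) = Add(9, Mul(-1, Add(71823, -256))) = Add(9, Mul(-1, 71567)) = Add(9, -71567) = -71558)
Add(Add(-26303, I), Mul(Add(y, Function('L')(-4, 17)), 216)) = Add(Add(-26303, -71558), Mul(Add(174, -15), 216)) = Add(-97861, Mul(159, 216)) = Add(-97861, 34344) = -63517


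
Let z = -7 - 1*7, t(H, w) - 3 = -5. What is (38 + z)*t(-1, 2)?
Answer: -48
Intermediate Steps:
t(H, w) = -2 (t(H, w) = 3 - 5 = -2)
z = -14 (z = -7 - 7 = -14)
(38 + z)*t(-1, 2) = (38 - 14)*(-2) = 24*(-2) = -48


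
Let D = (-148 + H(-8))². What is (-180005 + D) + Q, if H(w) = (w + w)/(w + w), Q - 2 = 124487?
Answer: -33907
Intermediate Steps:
Q = 124489 (Q = 2 + 124487 = 124489)
H(w) = 1 (H(w) = (2*w)/((2*w)) = (2*w)*(1/(2*w)) = 1)
D = 21609 (D = (-148 + 1)² = (-147)² = 21609)
(-180005 + D) + Q = (-180005 + 21609) + 124489 = -158396 + 124489 = -33907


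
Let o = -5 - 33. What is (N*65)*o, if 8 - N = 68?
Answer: 148200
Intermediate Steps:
N = -60 (N = 8 - 1*68 = 8 - 68 = -60)
o = -38
(N*65)*o = -60*65*(-38) = -3900*(-38) = 148200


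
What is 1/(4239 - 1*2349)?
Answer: 1/1890 ≈ 0.00052910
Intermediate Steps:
1/(4239 - 1*2349) = 1/(4239 - 2349) = 1/1890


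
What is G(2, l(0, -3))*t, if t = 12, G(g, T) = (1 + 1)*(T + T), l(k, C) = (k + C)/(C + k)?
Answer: 48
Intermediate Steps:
l(k, C) = 1 (l(k, C) = (C + k)/(C + k) = 1)
G(g, T) = 4*T (G(g, T) = 2*(2*T) = 4*T)
G(2, l(0, -3))*t = (4*1)*12 = 4*12 = 48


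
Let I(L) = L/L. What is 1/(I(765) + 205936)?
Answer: 1/205937 ≈ 4.8559e-6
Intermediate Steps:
I(L) = 1
1/(I(765) + 205936) = 1/(1 + 205936) = 1/205937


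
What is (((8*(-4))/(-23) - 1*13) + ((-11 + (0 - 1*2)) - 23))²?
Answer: 1199025/529 ≈ 2266.6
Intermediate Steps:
(((8*(-4))/(-23) - 1*13) + ((-11 + (0 - 1*2)) - 23))² = ((-32*(-1/23) - 13) + ((-11 + (0 - 2)) - 23))² = ((32/23 - 13) + ((-11 - 2) - 23))² = (-267/23 + (-13 - 23))² = (-267/23 - 36)² = (-1095/23)² = 1199025/529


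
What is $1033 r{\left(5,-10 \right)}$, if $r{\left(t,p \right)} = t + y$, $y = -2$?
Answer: $3099$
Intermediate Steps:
$r{\left(t,p \right)} = -2 + t$ ($r{\left(t,p \right)} = t - 2 = -2 + t$)
$1033 r{\left(5,-10 \right)} = 1033 \left(-2 + 5\right) = 1033 \cdot 3 = 3099$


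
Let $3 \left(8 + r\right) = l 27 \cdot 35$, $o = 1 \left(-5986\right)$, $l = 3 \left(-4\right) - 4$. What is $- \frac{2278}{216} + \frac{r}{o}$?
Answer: $- \frac{3136435}{323244} \approx -9.703$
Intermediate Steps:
$l = -16$ ($l = -12 - 4 = -16$)
$o = -5986$
$r = -5048$ ($r = -8 + \frac{\left(-16\right) 27 \cdot 35}{3} = -8 + \frac{\left(-432\right) 35}{3} = -8 + \frac{1}{3} \left(-15120\right) = -8 - 5040 = -5048$)
$- \frac{2278}{216} + \frac{r}{o} = - \frac{2278}{216} - \frac{5048}{-5986} = \left(-2278\right) \frac{1}{216} - - \frac{2524}{2993} = - \frac{1139}{108} + \frac{2524}{2993} = - \frac{3136435}{323244}$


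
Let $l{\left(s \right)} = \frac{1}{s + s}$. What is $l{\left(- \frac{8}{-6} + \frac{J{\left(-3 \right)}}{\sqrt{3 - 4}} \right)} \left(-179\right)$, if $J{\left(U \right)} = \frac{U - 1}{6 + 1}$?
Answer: $- \frac{26313}{464} + \frac{11277 i}{464} \approx -56.709 + 24.304 i$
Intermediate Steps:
$J{\left(U \right)} = - \frac{1}{7} + \frac{U}{7}$ ($J{\left(U \right)} = \frac{-1 + U}{7} = \left(-1 + U\right) \frac{1}{7} = - \frac{1}{7} + \frac{U}{7}$)
$l{\left(s \right)} = \frac{1}{2 s}$
$l{\left(- \frac{8}{-6} + \frac{J{\left(-3 \right)}}{\sqrt{3 - 4}} \right)} \left(-179\right) = \frac{1}{2 \left(- \frac{8}{-6} + \frac{- \frac{1}{7} + \frac{1}{7} \left(-3\right)}{\sqrt{3 - 4}}\right)} \left(-179\right) = \frac{1}{2 \left(\left(-8\right) \left(- \frac{1}{6}\right) + \frac{- \frac{1}{7} - \frac{3}{7}}{\sqrt{-1}}\right)} \left(-179\right) = \frac{1}{2 \left(\frac{4}{3} - \frac{4}{7 i}\right)} \left(-179\right) = \frac{1}{2 \left(\frac{4}{3} - \frac{4 \left(- i\right)}{7}\right)} \left(-179\right) = \frac{1}{2 \left(\frac{4}{3} + \frac{4 i}{7}\right)} \left(-179\right) = \frac{\frac{441}{928} \left(\frac{4}{3} - \frac{4 i}{7}\right)}{2} \left(-179\right) = \frac{441 \left(\frac{4}{3} - \frac{4 i}{7}\right)}{1856} \left(-179\right) = - \frac{78939 \left(\frac{4}{3} - \frac{4 i}{7}\right)}{1856}$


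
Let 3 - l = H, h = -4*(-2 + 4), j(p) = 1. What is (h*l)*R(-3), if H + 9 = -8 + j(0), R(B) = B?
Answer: 456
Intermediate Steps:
h = -8 (h = -4*2 = -8)
H = -16 (H = -9 + (-8 + 1) = -9 - 7 = -16)
l = 19 (l = 3 - 1*(-16) = 3 + 16 = 19)
(h*l)*R(-3) = -8*19*(-3) = -152*(-3) = 456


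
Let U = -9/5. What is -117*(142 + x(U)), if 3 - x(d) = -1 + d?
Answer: -86463/5 ≈ -17293.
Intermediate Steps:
U = -9/5 (U = -9*⅕ = -9/5 ≈ -1.8000)
x(d) = 4 - d (x(d) = 3 - (-1 + d) = 3 + (1 - d) = 4 - d)
-117*(142 + x(U)) = -117*(142 + (4 - 1*(-9/5))) = -117*(142 + (4 + 9/5)) = -117*(142 + 29/5) = -117*739/5 = -86463/5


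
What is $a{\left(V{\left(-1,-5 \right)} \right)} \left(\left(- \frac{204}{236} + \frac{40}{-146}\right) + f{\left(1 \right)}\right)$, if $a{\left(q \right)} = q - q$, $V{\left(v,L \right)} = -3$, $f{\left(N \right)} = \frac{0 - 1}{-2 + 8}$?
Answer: $0$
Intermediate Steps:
$f{\left(N \right)} = - \frac{1}{6}$
$a{\left(q \right)} = 0$
$a{\left(V{\left(-1,-5 \right)} \right)} \left(\left(- \frac{204}{236} + \frac{40}{-146}\right) + f{\left(1 \right)}\right) = 0 \left(\left(- \frac{204}{236} + \frac{40}{-146}\right) - \frac{1}{6}\right) = 0 \left(\left(\left(-204\right) \frac{1}{236} + 40 \left(- \frac{1}{146}\right)\right) - \frac{1}{6}\right) = 0 \left(\left(- \frac{51}{59} - \frac{20}{73}\right) - \frac{1}{6}\right) = 0 \left(- \frac{4903}{4307} - \frac{1}{6}\right) = 0 \left(- \frac{33725}{25842}\right) = 0$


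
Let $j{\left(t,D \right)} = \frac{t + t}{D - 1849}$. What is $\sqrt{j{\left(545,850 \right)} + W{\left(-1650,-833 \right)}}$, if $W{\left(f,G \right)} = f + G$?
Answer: $\frac{i \sqrt{275458377}}{333} \approx 49.841 i$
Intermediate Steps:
$W{\left(f,G \right)} = G + f$
$j{\left(t,D \right)} = \frac{2 t}{-1849 + D}$
$\sqrt{j{\left(545,850 \right)} + W{\left(-1650,-833 \right)}} = \sqrt{2 \cdot 545 \frac{1}{-1849 + 850} - 2483} = \sqrt{2 \cdot 545 \frac{1}{-999} - 2483} = \sqrt{2 \cdot 545 \left(- \frac{1}{999}\right) - 2483} = \sqrt{- \frac{1090}{999} - 2483} = \sqrt{- \frac{2481607}{999}} = \frac{i \sqrt{275458377}}{333}$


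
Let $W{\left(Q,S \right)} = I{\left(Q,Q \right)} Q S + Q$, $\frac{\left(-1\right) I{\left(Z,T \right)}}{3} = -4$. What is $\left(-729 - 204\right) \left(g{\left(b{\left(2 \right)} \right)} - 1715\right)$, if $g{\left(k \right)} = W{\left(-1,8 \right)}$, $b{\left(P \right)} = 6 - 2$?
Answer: $1690596$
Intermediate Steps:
$I{\left(Z,T \right)} = 12$ ($I{\left(Z,T \right)} = \left(-3\right) \left(-4\right) = 12$)
$b{\left(P \right)} = 4$
$W{\left(Q,S \right)} = Q + 12 Q S$ ($W{\left(Q,S \right)} = 12 Q S + Q = Q + 12 Q S$)
$g{\left(k \right)} = -97$ ($g{\left(k \right)} = - (1 + 12 \cdot 8) = - (1 + 96) = \left(-1\right) 97 = -97$)
$\left(-729 - 204\right) \left(g{\left(b{\left(2 \right)} \right)} - 1715\right) = \left(-729 - 204\right) \left(-97 - 1715\right) = - 933 \left(-97 - 1715\right) = \left(-933\right) \left(-1812\right) = 1690596$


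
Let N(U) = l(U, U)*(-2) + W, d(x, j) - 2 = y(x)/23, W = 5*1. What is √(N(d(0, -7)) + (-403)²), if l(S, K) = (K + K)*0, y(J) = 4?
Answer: 3*√18046 ≈ 403.01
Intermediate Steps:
l(S, K) = 0 (l(S, K) = (2*K)*0 = 0)
W = 5
d(x, j) = 50/23 (d(x, j) = 2 + 4/23 = 50/23)
N(U) = 5 (N(U) = 0*(-2) + 5 = 0 + 5 = 5)
√(N(d(0, -7)) + (-403)²) = √(5 + (-403)²) = √(5 + 162409) = √162414 = 3*√18046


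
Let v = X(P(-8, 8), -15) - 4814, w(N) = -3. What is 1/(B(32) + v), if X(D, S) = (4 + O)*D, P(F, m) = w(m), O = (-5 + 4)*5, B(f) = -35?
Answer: -1/4846 ≈ -0.00020636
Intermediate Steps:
O = -5 (O = -1*5 = -5)
P(F, m) = -3
X(D, S) = -D (X(D, S) = (4 - 5)*D = -D)
v = -4811 (v = -1*(-3) - 4814 = 3 - 4814 = -4811)
1/(B(32) + v) = 1/(-35 - 4811) = 1/(-4846) = -1/4846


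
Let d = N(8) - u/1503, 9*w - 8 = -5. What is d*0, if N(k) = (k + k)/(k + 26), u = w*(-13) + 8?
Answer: 0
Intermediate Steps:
w = 1/3 (w = 8/9 + (1/9)*(-5) = 8/9 - 5/9 = 1/3 ≈ 0.33333)
u = 11/3 (u = (1/3)*(-13) + 8 = -13/3 + 8 = 11/3 ≈ 3.6667)
N(k) = 2*k/(26 + k) (N(k) = (2*k)/(26 + k) = 2*k/(26 + k))
d = 35885/76653 (d = 2*8/(26 + 8) - 11/(3*1503) = 2*8/34 - 11/(3*1503) = 2*8*(1/34) - 1*11/4509 = 8/17 - 11/4509 = 35885/76653 ≈ 0.46815)
d*0 = (35885/76653)*0 = 0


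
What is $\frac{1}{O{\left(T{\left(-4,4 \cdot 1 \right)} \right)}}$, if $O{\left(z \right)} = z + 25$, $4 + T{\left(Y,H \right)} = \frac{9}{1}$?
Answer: $\frac{1}{30} \approx 0.033333$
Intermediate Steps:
$T{\left(Y,H \right)} = 5$ ($T{\left(Y,H \right)} = -4 + \frac{9}{1} = -4 + 9 \cdot 1 = -4 + 9 = 5$)
$O{\left(z \right)} = 25 + z$
$\frac{1}{O{\left(T{\left(-4,4 \cdot 1 \right)} \right)}} = \frac{1}{25 + 5} = \frac{1}{30}$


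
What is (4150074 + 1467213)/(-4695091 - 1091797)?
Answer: -5617287/5786888 ≈ -0.97069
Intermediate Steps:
(4150074 + 1467213)/(-4695091 - 1091797) = 5617287/(-5786888) = 5617287*(-1/5786888) = -5617287/5786888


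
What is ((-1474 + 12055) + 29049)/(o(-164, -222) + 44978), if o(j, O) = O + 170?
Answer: 19815/22463 ≈ 0.88212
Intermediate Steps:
o(j, O) = 170 + O
((-1474 + 12055) + 29049)/(o(-164, -222) + 44978) = ((-1474 + 12055) + 29049)/((170 - 222) + 44978) = (10581 + 29049)/(-52 + 44978) = 39630/44926 = 39630*(1/44926) = 19815/22463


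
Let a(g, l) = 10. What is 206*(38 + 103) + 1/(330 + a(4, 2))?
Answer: 9875641/340 ≈ 29046.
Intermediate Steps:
206*(38 + 103) + 1/(330 + a(4, 2)) = 206*(38 + 103) + 1/(330 + 10) = 206*141 + 1/340 = 29046 + 1/340 = 9875641/340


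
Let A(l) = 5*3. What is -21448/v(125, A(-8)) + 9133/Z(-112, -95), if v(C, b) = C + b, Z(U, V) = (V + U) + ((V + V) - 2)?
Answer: -351299/1995 ≈ -176.09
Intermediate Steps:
A(l) = 15
Z(U, V) = -2 + U + 3*V (Z(U, V) = (U + V) + (2*V - 2) = (U + V) + (-2 + 2*V) = -2 + U + 3*V)
-21448/v(125, A(-8)) + 9133/Z(-112, -95) = -21448/(125 + 15) + 9133/(-2 - 112 + 3*(-95)) = -21448/140 + 9133/(-2 - 112 - 285) = -21448*1/140 + 9133/(-399) = -766/5 + 9133*(-1/399) = -766/5 - 9133/399 = -351299/1995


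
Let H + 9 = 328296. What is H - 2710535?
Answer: -2382248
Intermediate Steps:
H = 328287 (H = -9 + 328296 = 328287)
H - 2710535 = 328287 - 2710535 = -2382248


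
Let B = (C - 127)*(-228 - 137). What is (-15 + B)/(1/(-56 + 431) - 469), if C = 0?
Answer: -8688750/87937 ≈ -98.807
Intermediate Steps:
B = 46355 (B = (0 - 127)*(-228 - 137) = -127*(-365) = 46355)
(-15 + B)/(1/(-56 + 431) - 469) = (-15 + 46355)/(1/(-56 + 431) - 469) = 46340/(1/375 - 469) = 46340/(-175874/375) = 46340*(-375/175874) = -8688750/87937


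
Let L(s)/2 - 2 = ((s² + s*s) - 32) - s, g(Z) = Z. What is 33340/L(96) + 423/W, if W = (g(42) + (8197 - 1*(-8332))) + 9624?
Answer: 222207044/239762835 ≈ 0.92678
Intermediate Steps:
W = 26195 (W = (42 + (8197 - 1*(-8332))) + 9624 = (42 + (8197 + 8332)) + 9624 = (42 + 16529) + 9624 = 16571 + 9624 = 26195)
L(s) = -60 - 2*s + 4*s² (L(s) = 4 + 2*(((s² + s*s) - 32) - s) = 4 + 2*(((s² + s²) - 32) - s) = 4 + 2*((2*s² - 32) - s) = 4 + 2*((-32 + 2*s²) - s) = 4 + 2*(-32 - s + 2*s²) = 4 + (-64 - 2*s + 4*s²) = -60 - 2*s + 4*s²)
33340/L(96) + 423/W = 33340/(-60 - 2*96 + 4*96²) + 423/26195 = 33340/(-60 - 192 + 4*9216) + 423*(1/26195) = 33340/(-60 - 192 + 36864) + 423/26195 = 33340/36612 + 423/26195 = 33340*(1/36612) + 423/26195 = 8335/9153 + 423/26195 = 222207044/239762835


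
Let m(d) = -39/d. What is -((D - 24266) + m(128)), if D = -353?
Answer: 3151271/128 ≈ 24619.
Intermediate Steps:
-((D - 24266) + m(128)) = -((-353 - 24266) - 39/128) = -(-24619 - 39*1/128) = -(-24619 - 39/128) = -1*(-3151271/128) = 3151271/128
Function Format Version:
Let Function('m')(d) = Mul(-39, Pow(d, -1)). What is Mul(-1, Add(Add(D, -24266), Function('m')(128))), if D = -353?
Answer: Rational(3151271, 128) ≈ 24619.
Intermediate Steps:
Mul(-1, Add(Add(D, -24266), Function('m')(128))) = Mul(-1, Add(Add(-353, -24266), Mul(-39, Pow(128, -1)))) = Mul(-1, Add(-24619, Mul(-39, Rational(1, 128)))) = Mul(-1, Add(-24619, Rational(-39, 128))) = Mul(-1, Rational(-3151271, 128)) = Rational(3151271, 128)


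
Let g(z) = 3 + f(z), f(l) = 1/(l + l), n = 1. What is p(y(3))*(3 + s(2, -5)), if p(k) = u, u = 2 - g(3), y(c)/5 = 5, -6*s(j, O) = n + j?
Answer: -35/12 ≈ -2.9167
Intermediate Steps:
f(l) = 1/(2*l)
s(j, O) = -1/6 - j/6 (s(j, O) = -(1 + j)/6 = -1/6 - j/6)
y(c) = 25 (y(c) = 5*5 = 25)
g(z) = 3 + 1/(2*z)
u = -7/6 (u = 2 - (3 + (1/2)/3) = 2 - (3 + (1/2)*(1/3)) = 2 - (3 + 1/6) = 2 - 1*19/6 = 2 - 19/6 = -7/6 ≈ -1.1667)
p(k) = -7/6
p(y(3))*(3 + s(2, -5)) = -7*(3 + (-1/6 - 1/6*2))/6 = -7*(3 + (-1/6 - 1/3))/6 = -7*(3 - 1/2)/6 = -7/6*5/2 = -35/12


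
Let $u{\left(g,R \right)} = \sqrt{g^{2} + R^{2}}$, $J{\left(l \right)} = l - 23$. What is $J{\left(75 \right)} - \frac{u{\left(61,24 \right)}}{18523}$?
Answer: $52 - \frac{\sqrt{4297}}{18523} \approx 51.996$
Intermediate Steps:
$J{\left(l \right)} = -23 + l$
$u{\left(g,R \right)} = \sqrt{R^{2} + g^{2}}$
$J{\left(75 \right)} - \frac{u{\left(61,24 \right)}}{18523} = \left(-23 + 75\right) - \frac{\sqrt{24^{2} + 61^{2}}}{18523} = 52 - \sqrt{576 + 3721} \cdot \frac{1}{18523} = 52 - \sqrt{4297} \cdot \frac{1}{18523} = 52 - \frac{\sqrt{4297}}{18523}$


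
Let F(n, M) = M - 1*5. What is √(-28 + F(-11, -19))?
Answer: 2*I*√13 ≈ 7.2111*I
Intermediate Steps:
F(n, M) = -5 + M (F(n, M) = M - 5 = -5 + M)
√(-28 + F(-11, -19)) = √(-28 + (-5 - 19)) = √(-28 - 24) = √(-52) = 2*I*√13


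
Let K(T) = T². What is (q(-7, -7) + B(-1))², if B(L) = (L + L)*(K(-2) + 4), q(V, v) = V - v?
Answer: 256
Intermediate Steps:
B(L) = 16*L (B(L) = (L + L)*((-2)² + 4) = (2*L)*(4 + 4) = (2*L)*8 = 16*L)
(q(-7, -7) + B(-1))² = ((-7 - 1*(-7)) + 16*(-1))² = ((-7 + 7) - 16)² = (0 - 16)² = (-16)² = 256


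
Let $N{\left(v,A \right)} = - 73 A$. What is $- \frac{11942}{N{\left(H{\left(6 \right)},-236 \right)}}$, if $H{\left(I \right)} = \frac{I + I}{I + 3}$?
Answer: $- \frac{5971}{8614} \approx -0.69317$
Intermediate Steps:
$H{\left(I \right)} = \frac{2 I}{3 + I}$
$- \frac{11942}{N{\left(H{\left(6 \right)},-236 \right)}} = - \frac{11942}{\left(-73\right) \left(-236\right)} = - \frac{11942}{17228} = \left(-11942\right) \frac{1}{17228} = - \frac{5971}{8614}$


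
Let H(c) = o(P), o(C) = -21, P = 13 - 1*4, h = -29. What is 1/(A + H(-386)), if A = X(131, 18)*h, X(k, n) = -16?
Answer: 1/443 ≈ 0.0022573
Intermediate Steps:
P = 9 (P = 13 - 4 = 9)
H(c) = -21
A = 464 (A = -16*(-29) = 464)
1/(A + H(-386)) = 1/(464 - 21) = 1/443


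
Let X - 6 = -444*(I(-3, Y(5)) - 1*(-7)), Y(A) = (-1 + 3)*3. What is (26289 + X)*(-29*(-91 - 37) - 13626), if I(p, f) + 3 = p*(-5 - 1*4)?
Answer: -124232334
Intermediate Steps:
Y(A) = 6 (Y(A) = 2*3 = 6)
I(p, f) = -3 - 9*p (I(p, f) = -3 + p*(-5 - 1*4) = -3 + p*(-5 - 4) = -3 + p*(-9) = -3 - 9*p)
X = -13758 (X = 6 - 444*((-3 - 9*(-3)) - 1*(-7)) = 6 - 444*((-3 + 27) + 7) = 6 - 444*(24 + 7) = 6 - 444*31 = 6 - 13764 = -13758)
(26289 + X)*(-29*(-91 - 37) - 13626) = (26289 - 13758)*(-29*(-91 - 37) - 13626) = 12531*(-29*(-128) - 13626) = 12531*(3712 - 13626) = 12531*(-9914) = -124232334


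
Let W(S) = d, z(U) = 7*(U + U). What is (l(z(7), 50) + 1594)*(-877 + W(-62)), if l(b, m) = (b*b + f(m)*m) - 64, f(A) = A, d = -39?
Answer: -12488744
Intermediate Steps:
z(U) = 14*U (z(U) = 7*(2*U) = 14*U)
W(S) = -39
l(b, m) = -64 + b**2 + m**2 (l(b, m) = (b*b + m*m) - 64 = (b**2 + m**2) - 64 = -64 + b**2 + m**2)
(l(z(7), 50) + 1594)*(-877 + W(-62)) = ((-64 + (14*7)**2 + 50**2) + 1594)*(-877 - 39) = ((-64 + 98**2 + 2500) + 1594)*(-916) = ((-64 + 9604 + 2500) + 1594)*(-916) = (12040 + 1594)*(-916) = 13634*(-916) = -12488744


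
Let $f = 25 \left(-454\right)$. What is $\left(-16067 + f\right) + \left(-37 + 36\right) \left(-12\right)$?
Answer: $-27405$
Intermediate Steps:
$f = -11350$
$\left(-16067 + f\right) + \left(-37 + 36\right) \left(-12\right) = \left(-16067 - 11350\right) + \left(-37 + 36\right) \left(-12\right) = -27417 - -12 = -27417 + 12 = -27405$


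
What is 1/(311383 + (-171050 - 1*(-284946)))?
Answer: 1/425279 ≈ 2.3514e-6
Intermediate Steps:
1/(311383 + (-171050 - 1*(-284946))) = 1/(311383 + (-171050 + 284946)) = 1/(311383 + 113896) = 1/425279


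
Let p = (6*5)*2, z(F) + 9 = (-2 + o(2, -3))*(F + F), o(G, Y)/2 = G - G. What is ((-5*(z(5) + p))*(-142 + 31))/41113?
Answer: 17205/41113 ≈ 0.41848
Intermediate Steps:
o(G, Y) = 0 (o(G, Y) = 2*(G - G) = 2*0 = 0)
z(F) = -9 - 4*F (z(F) = -9 + (-2 + 0)*(F + F) = -9 - 4*F)
p = 60 (p = 30*2 = 60)
((-5*(z(5) + p))*(-142 + 31))/41113 = ((-5*((-9 - 4*5) + 60))*(-142 + 31))/41113 = (-5*((-9 - 20) + 60)*(-111))*(1/41113) = (-5*(-29 + 60)*(-111))*(1/41113) = (-5*31*(-111))*(1/41113) = -155*(-111)*(1/41113) = 17205*(1/41113) = 17205/41113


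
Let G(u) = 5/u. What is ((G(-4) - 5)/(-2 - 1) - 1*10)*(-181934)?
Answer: 8641865/6 ≈ 1.4403e+6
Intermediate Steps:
((G(-4) - 5)/(-2 - 1) - 1*10)*(-181934) = ((5/(-4) - 5)/(-2 - 1) - 1*10)*(-181934) = ((5*(-1/4) - 5)/(-3) - 10)*(-181934) = ((-5/4 - 5)*(-1/3) - 10)*(-181934) = (-25/4*(-1/3) - 10)*(-181934) = (25/12 - 10)*(-181934) = -95/12*(-181934) = 8641865/6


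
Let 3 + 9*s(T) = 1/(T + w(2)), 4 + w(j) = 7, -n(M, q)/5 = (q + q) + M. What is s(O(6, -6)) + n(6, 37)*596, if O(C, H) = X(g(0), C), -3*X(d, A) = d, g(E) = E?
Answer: -6436808/27 ≈ -2.3840e+5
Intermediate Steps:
n(M, q) = -10*q - 5*M (n(M, q) = -5*((q + q) + M) = -5*(2*q + M) = -5*(M + 2*q) = -10*q - 5*M)
X(d, A) = -d/3
w(j) = 3 (w(j) = -4 + 7 = 3)
O(C, H) = 0 (O(C, H) = -1/3*0 = 0)
s(T) = -1/3 + 1/(9*(3 + T)) (s(T) = -1/3 + 1/(9*(T + 3)) = -1/3 + 1/(9*(3 + T)))
s(O(6, -6)) + n(6, 37)*596 = (-8 - 3*0)/(9*(3 + 0)) + (-10*37 - 5*6)*596 = (1/9)*(-8 + 0)/3 + (-370 - 30)*596 = (1/9)*(1/3)*(-8) - 400*596 = -8/27 - 238400 = -6436808/27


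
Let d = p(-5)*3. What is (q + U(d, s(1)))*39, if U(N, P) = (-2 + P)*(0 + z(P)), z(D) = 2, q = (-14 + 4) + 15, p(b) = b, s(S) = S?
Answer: 117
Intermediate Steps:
q = 5 (q = -10 + 15 = 5)
d = -15 (d = -5*3 = -15)
U(N, P) = -4 + 2*P (U(N, P) = (-2 + P)*(0 + 2) = (-2 + P)*2 = -4 + 2*P)
(q + U(d, s(1)))*39 = (5 + (-4 + 2*1))*39 = (5 + (-4 + 2))*39 = (5 - 2)*39 = 3*39 = 117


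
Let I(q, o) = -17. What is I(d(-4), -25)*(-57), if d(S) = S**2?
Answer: 969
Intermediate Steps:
I(d(-4), -25)*(-57) = -17*(-57) = 969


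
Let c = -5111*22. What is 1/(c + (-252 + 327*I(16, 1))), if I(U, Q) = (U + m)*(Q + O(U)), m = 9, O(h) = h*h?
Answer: 1/1988281 ≈ 5.0295e-7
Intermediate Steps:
O(h) = h²
c = -112442
I(U, Q) = (9 + U)*(Q + U²) (I(U, Q) = (U + 9)*(Q + U²) = (9 + U)*(Q + U²))
1/(c + (-252 + 327*I(16, 1))) = 1/(-112442 + (-252 + 327*(16³ + 9*1 + 9*16² + 1*16))) = 1/(-112442 + (-252 + 327*(4096 + 9 + 9*256 + 16))) = 1/(-112442 + (-252 + 327*(4096 + 9 + 2304 + 16))) = 1/(-112442 + (-252 + 327*6425)) = 1/(-112442 + (-252 + 2100975)) = 1/(-112442 + 2100723) = 1/1988281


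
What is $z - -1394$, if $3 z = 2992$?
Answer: $\frac{7174}{3} \approx 2391.3$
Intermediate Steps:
$z = \frac{2992}{3}$ ($z = \frac{1}{3} \cdot 2992 = \frac{2992}{3} \approx 997.33$)
$z - -1394 = \frac{2992}{3} - -1394 = \frac{2992}{3} + 1394 = \frac{7174}{3}$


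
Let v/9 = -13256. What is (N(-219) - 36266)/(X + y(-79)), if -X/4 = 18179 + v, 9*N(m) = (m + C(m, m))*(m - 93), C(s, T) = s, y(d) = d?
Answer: -21082/404421 ≈ -0.052129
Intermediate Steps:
v = -119304 (v = 9*(-13256) = -119304)
N(m) = 2*m*(-93 + m)/9 (N(m) = ((m + m)*(m - 93))/9 = ((2*m)*(-93 + m))/9 = (2*m*(-93 + m))/9 = 2*m*(-93 + m)/9)
X = 404500 (X = -4*(18179 - 119304) = -4*(-101125) = 404500)
(N(-219) - 36266)/(X + y(-79)) = ((2/9)*(-219)*(-93 - 219) - 36266)/(404500 - 79) = ((2/9)*(-219)*(-312) - 36266)/404421 = (15184 - 36266)*(1/404421) = -21082*1/404421 = -21082/404421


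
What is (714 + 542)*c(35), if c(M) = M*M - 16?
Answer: 1518504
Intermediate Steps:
c(M) = -16 + M**2 (c(M) = M**2 - 16 = -16 + M**2)
(714 + 542)*c(35) = (714 + 542)*(-16 + 35**2) = 1256*(-16 + 1225) = 1256*1209 = 1518504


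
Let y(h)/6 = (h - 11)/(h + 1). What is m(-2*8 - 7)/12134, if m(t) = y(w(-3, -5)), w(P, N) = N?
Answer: 12/6067 ≈ 0.0019779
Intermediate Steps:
y(h) = 6*(-11 + h)/(1 + h) (y(h) = 6*((h - 11)/(h + 1)) = 6*((-11 + h)/(1 + h)) = 6*(-11 + h)/(1 + h))
m(t) = 24 (m(t) = 6*(-11 - 5)/(1 - 5) = 6*(-16)/(-4) = 6*(-¼)*(-16) = 24)
m(-2*8 - 7)/12134 = 24/12134 = 24*(1/12134) = 12/6067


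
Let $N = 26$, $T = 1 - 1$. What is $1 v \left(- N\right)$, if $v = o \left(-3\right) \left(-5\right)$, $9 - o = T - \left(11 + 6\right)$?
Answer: $-10140$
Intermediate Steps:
$T = 0$ ($T = 1 - 1 = 0$)
$o = 26$ ($o = 9 - \left(0 - \left(11 + 6\right)\right) = 9 - \left(0 - 17\right) = 9 - -17 = 9 + 17 = 26$)
$v = 390$ ($v = 26 \left(-3\right) \left(-5\right) = \left(-78\right) \left(-5\right) = 390$)
$1 v \left(- N\right) = 1 \cdot 390 \left(\left(-1\right) 26\right) = 390 \left(-26\right) = -10140$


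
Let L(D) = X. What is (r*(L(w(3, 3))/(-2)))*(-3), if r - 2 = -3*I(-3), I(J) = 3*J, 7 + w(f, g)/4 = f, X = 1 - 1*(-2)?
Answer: 261/2 ≈ 130.50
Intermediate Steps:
X = 3 (X = 1 + 2 = 3)
w(f, g) = -28 + 4*f
L(D) = 3
r = 29 (r = 2 - 9*(-3) = 2 - 3*(-9) = 2 + 27 = 29)
(r*(L(w(3, 3))/(-2)))*(-3) = (29*(3/(-2)))*(-3) = (29*(3*(-1/2)))*(-3) = (29*(-3/2))*(-3) = -87/2*(-3) = 261/2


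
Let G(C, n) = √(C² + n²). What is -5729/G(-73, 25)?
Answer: -5729*√5954/5954 ≈ -74.246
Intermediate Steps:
-5729/G(-73, 25) = -5729/√((-73)² + 25²) = -5729/√(5329 + 625) = -5729*√5954/5954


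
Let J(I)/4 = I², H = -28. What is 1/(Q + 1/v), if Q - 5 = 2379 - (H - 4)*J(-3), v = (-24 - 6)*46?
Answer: 1380/4879679 ≈ 0.00028281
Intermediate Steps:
J(I) = 4*I²
v = -1380 (v = -30*46 = -1380)
Q = 3536 (Q = 5 + (2379 - (-28 - 4)*4*(-3)²) = 5 + (2379 - (-32)*4*9) = 5 + (2379 - (-32)*36) = 5 + (2379 - 1*(-1152)) = 5 + (2379 + 1152) = 5 + 3531 = 3536)
1/(Q + 1/v) = 1/(3536 + 1/(-1380)) = 1/(3536 - 1/1380) = 1/(4879679/1380) = 1380/4879679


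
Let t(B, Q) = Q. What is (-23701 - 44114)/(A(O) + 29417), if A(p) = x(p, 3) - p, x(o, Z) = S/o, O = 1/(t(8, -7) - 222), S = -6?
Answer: -345103/156692 ≈ -2.2024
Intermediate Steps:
O = -1/229 (O = 1/(-7 - 222) = 1/(-229) = -1/229 ≈ -0.0043668)
x(o, Z) = -6/o
A(p) = -p - 6/p (A(p) = -6/p - p = -p - 6/p)
(-23701 - 44114)/(A(O) + 29417) = (-23701 - 44114)/((-1*(-1/229) - 6/(-1/229)) + 29417) = -67815/((1/229 - 6*(-229)) + 29417) = -67815/((1/229 + 1374) + 29417) = -67815/(314647/229 + 29417) = -67815/7051140/229 = -67815*229/7051140 = -345103/156692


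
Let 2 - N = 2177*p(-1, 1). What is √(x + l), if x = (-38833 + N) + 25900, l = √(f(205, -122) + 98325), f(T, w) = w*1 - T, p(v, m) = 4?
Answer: √(-21639 + √97998) ≈ 146.03*I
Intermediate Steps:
f(T, w) = w - T
N = -8706 (N = 2 - 2177*4 = 2 - 1*8708 = 2 - 8708 = -8706)
l = √97998 (l = √((-122 - 1*205) + 98325) = √((-122 - 205) + 98325) = √(-327 + 98325) = √97998 ≈ 313.05)
x = -21639 (x = (-38833 - 8706) + 25900 = -47539 + 25900 = -21639)
√(x + l) = √(-21639 + √97998)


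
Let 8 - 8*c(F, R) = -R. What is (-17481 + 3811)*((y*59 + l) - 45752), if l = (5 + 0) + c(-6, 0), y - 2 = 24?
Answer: 604378040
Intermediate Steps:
c(F, R) = 1 + R/8 (c(F, R) = 1 - (-1)*R/8 = 1 + R/8)
y = 26 (y = 2 + 24 = 26)
l = 6 (l = (5 + 0) + (1 + (1/8)*0) = 5 + (1 + 0) = 5 + 1 = 6)
(-17481 + 3811)*((y*59 + l) - 45752) = (-17481 + 3811)*((26*59 + 6) - 45752) = -13670*((1534 + 6) - 45752) = -13670*(1540 - 45752) = -13670*(-44212) = 604378040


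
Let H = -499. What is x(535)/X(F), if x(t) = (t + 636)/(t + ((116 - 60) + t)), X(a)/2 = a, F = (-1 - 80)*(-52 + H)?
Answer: 1171/100509012 ≈ 1.1651e-5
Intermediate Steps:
F = 44631 (F = (-1 - 80)*(-52 - 499) = -81*(-551) = 44631)
X(a) = 2*a
x(t) = (636 + t)/(56 + 2*t) (x(t) = (636 + t)/(t + (56 + t)) = (636 + t)/(56 + 2*t))
x(535)/X(F) = ((636 + 535)/(2*(28 + 535)))/((2*44631)) = ((½)*1171/563)/89262 = ((½)*(1/563)*1171)*(1/89262) = (1171/1126)*(1/89262) = 1171/100509012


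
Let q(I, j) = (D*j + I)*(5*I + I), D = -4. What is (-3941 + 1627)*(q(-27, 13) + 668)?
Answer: -31160324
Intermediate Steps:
q(I, j) = 6*I*(I - 4*j) (q(I, j) = (-4*j + I)*(5*I + I) = (I - 4*j)*(6*I) = 6*I*(I - 4*j))
(-3941 + 1627)*(q(-27, 13) + 668) = (-3941 + 1627)*(6*(-27)*(-27 - 4*13) + 668) = -2314*(6*(-27)*(-27 - 52) + 668) = -2314*(6*(-27)*(-79) + 668) = -2314*(12798 + 668) = -2314*13466 = -31160324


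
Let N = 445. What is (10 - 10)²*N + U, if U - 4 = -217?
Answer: -213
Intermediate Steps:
U = -213 (U = 4 - 217 = -213)
(10 - 10)²*N + U = (10 - 10)²*445 - 213 = 0²*445 - 213 = 0*445 - 213 = 0 - 213 = -213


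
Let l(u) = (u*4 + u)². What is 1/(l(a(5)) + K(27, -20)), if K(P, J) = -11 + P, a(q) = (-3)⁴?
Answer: 1/164041 ≈ 6.0960e-6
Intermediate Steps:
a(q) = 81
l(u) = 25*u² (l(u) = (4*u + u)² = (5*u)² = 25*u²)
1/(l(a(5)) + K(27, -20)) = 1/(25*81² + (-11 + 27)) = 1/(25*6561 + 16) = 1/(164025 + 16) = 1/164041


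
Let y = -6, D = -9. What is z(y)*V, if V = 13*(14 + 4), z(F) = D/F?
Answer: 351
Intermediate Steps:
z(F) = -9/F
V = 234 (V = 13*18 = 234)
z(y)*V = -9/(-6)*234 = -9*(-⅙)*234 = (3/2)*234 = 351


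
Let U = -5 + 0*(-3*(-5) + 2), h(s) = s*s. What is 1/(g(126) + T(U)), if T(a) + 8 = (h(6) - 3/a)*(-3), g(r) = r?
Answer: 5/41 ≈ 0.12195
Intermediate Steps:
h(s) = s**2
U = -5 (U = -5 + 0*(15 + 2) = -5 + 0*17 = -5 + 0 = -5)
T(a) = -116 + 9/a (T(a) = -8 + (6**2 - 3/a)*(-3) = -8 + (36 - 3/a)*(-3) = -8 + (-108 + 9/a) = -116 + 9/a)
1/(g(126) + T(U)) = 1/(126 + (-116 + 9/(-5))) = 1/(126 + (-116 + 9*(-1/5))) = 1/(126 + (-116 - 9/5)) = 1/(126 - 589/5) = 1/(41/5) = 5/41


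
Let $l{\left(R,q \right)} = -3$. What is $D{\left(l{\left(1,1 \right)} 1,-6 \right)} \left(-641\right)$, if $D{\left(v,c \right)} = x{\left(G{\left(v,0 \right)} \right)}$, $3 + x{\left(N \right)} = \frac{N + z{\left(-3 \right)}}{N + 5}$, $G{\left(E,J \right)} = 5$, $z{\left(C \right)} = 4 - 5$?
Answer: $\frac{8333}{5} \approx 1666.6$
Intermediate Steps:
$z{\left(C \right)} = -1$ ($z{\left(C \right)} = 4 - 5 = -1$)
$x{\left(N \right)} = -3 + \frac{-1 + N}{5 + N}$ ($x{\left(N \right)} = -3 + \frac{N - 1}{N + 5} = -3 + \frac{-1 + N}{5 + N}$)
$D{\left(v,c \right)} = - \frac{13}{5}$ ($D{\left(v,c \right)} = \frac{2 \left(-8 - 5\right)}{5 + 5} = \frac{2 \left(-8 - 5\right)}{10} = 2 \cdot \frac{1}{10} \left(-13\right) = - \frac{13}{5}$)
$D{\left(l{\left(1,1 \right)} 1,-6 \right)} \left(-641\right) = \left(- \frac{13}{5}\right) \left(-641\right) = \frac{8333}{5}$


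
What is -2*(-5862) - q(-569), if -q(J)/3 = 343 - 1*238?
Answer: 12039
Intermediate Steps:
q(J) = -315 (q(J) = -3*(343 - 1*238) = -3*(343 - 238) = -3*105 = -315)
-2*(-5862) - q(-569) = -2*(-5862) - 1*(-315) = 11724 + 315 = 12039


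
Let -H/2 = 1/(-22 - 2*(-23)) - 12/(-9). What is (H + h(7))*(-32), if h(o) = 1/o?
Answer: 39064/483 ≈ 80.878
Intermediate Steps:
H = -737/276 (H = -2*(1/(-22 - 2*(-23)) - 12/(-9)) = -2*(-1/23/(-24) - 12*(-⅑)) = -2*(-1/24*(-1/23) + 4/3) = -2*(1/552 + 4/3) = -2*737/552 = -737/276 ≈ -2.6703)
(H + h(7))*(-32) = (-737/276 + 1/7)*(-32) = (-737/276 + ⅐)*(-32) = -4883/1932*(-32) = 39064/483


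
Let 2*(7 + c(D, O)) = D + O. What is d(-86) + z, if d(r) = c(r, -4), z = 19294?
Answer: 19242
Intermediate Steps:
c(D, O) = -7 + D/2 + O/2 (c(D, O) = -7 + (D + O)/2 = -7 + (D/2 + O/2) = -7 + D/2 + O/2)
d(r) = -9 + r/2 (d(r) = -7 + r/2 + (½)*(-4) = -7 + r/2 - 2 = -9 + r/2)
d(-86) + z = (-9 + (½)*(-86)) + 19294 = (-9 - 43) + 19294 = -52 + 19294 = 19242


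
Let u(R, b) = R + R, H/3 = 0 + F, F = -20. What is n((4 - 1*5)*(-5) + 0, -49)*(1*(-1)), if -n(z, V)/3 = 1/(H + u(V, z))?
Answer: -3/158 ≈ -0.018987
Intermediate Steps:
H = -60 (H = 3*(0 - 20) = 3*(-20) = -60)
u(R, b) = 2*R
n(z, V) = -3/(-60 + 2*V)
n((4 - 1*5)*(-5) + 0, -49)*(1*(-1)) = (-3/(-60 + 2*(-49)))*(1*(-1)) = -3/(-60 - 98)*(-1) = -3/(-158)*(-1) = -3*(-1/158)*(-1) = (3/158)*(-1) = -3/158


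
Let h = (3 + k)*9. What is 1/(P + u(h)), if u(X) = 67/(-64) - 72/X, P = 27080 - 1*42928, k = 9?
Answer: -192/3043145 ≈ -6.3093e-5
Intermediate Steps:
P = -15848 (P = 27080 - 42928 = -15848)
h = 108 (h = (3 + 9)*9 = 12*9 = 108)
u(X) = -67/64 - 72/X (u(X) = 67*(-1/64) - 72/X = -67/64 - 72/X)
1/(P + u(h)) = 1/(-15848 + (-67/64 - 72/108)) = 1/(-15848 + (-67/64 - 72*1/108)) = 1/(-15848 + (-67/64 - ⅔)) = 1/(-15848 - 329/192) = 1/(-3043145/192) = -192/3043145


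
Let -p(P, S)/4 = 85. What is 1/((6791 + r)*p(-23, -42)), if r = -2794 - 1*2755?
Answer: -1/422280 ≈ -2.3681e-6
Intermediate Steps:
p(P, S) = -340 (p(P, S) = -4*85 = -340)
r = -5549 (r = -2794 - 2755 = -5549)
1/((6791 + r)*p(-23, -42)) = 1/((6791 - 5549)*(-340)) = -1/340/1242 = (1/1242)*(-1/340) = -1/422280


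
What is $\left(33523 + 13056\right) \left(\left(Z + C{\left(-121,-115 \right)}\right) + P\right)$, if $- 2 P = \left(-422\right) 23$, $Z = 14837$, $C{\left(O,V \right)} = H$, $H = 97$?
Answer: $921658673$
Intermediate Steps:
$C{\left(O,V \right)} = 97$
$P = 4853$ ($P = - \frac{\left(-422\right) 23}{2} = \left(- \frac{1}{2}\right) \left(-9706\right) = 4853$)
$\left(33523 + 13056\right) \left(\left(Z + C{\left(-121,-115 \right)}\right) + P\right) = \left(33523 + 13056\right) \left(\left(14837 + 97\right) + 4853\right) = 46579 \left(14934 + 4853\right) = 46579 \cdot 19787 = 921658673$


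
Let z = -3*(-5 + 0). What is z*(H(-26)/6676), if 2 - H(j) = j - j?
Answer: 15/3338 ≈ 0.0044937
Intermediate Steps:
H(j) = 2 (H(j) = 2 - (j - j) = 2 - 1*0 = 2 + 0 = 2)
z = 15 (z = -3*(-5) = 15)
z*(H(-26)/6676) = 15*(2/6676) = 15*(2*(1/6676)) = 15*(1/3338) = 15/3338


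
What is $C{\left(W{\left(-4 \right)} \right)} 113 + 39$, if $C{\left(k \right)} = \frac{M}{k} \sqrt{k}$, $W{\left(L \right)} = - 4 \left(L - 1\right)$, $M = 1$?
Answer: $39 + \frac{113 \sqrt{5}}{10} \approx 64.268$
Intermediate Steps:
$W{\left(L \right)} = 4 - 4 L$ ($W{\left(L \right)} = - 4 \left(-1 + L\right) = 4 - 4 L$)
$C{\left(k \right)} = \frac{1}{\sqrt{k}}$ ($C{\left(k \right)} = 1 \frac{1}{k} \sqrt{k} = \frac{\sqrt{k}}{k} = \frac{1}{\sqrt{k}}$)
$C{\left(W{\left(-4 \right)} \right)} 113 + 39 = \frac{1}{\sqrt{4 - -16}} \cdot 113 + 39 = \frac{1}{\sqrt{4 + 16}} \cdot 113 + 39 = \frac{1}{\sqrt{20}} \cdot 113 + 39 = \frac{\sqrt{5}}{10} \cdot 113 + 39 = \frac{113 \sqrt{5}}{10} + 39 = 39 + \frac{113 \sqrt{5}}{10}$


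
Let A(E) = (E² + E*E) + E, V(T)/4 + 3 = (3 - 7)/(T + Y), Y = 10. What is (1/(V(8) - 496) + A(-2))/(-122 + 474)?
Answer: 27471/1612160 ≈ 0.017040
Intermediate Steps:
V(T) = -12 - 16/(10 + T) (V(T) = -12 + 4*((3 - 7)/(T + 10)) = -12 + 4*(-4/(10 + T)) = -12 - 16/(10 + T))
A(E) = E + 2*E² (A(E) = (E² + E²) + E = 2*E² + E = E + 2*E²)
(1/(V(8) - 496) + A(-2))/(-122 + 474) = (1/(4*(-34 - 3*8)/(10 + 8) - 496) - 2*(1 + 2*(-2)))/(-122 + 474) = (1/(4*(-34 - 24)/18 - 496) - 2*(1 - 4))/352 = (1/(4*(1/18)*(-58) - 496) - 2*(-3))*(1/352) = (1/(-116/9 - 496) + 6)*(1/352) = (1/(-4580/9) + 6)*(1/352) = (-9/4580 + 6)*(1/352) = (27471/4580)*(1/352) = 27471/1612160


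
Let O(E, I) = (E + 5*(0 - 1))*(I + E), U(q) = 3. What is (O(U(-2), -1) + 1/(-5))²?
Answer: 441/25 ≈ 17.640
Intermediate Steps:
O(E, I) = (-5 + E)*(E + I) (O(E, I) = (E + 5*(-1))*(E + I) = (E - 5)*(E + I) = (-5 + E)*(E + I))
(O(U(-2), -1) + 1/(-5))² = ((3² - 5*3 - 5*(-1) + 3*(-1)) + 1/(-5))² = ((9 - 15 + 5 - 3) - ⅕)² = (-4 - ⅕)² = (-21/5)² = 441/25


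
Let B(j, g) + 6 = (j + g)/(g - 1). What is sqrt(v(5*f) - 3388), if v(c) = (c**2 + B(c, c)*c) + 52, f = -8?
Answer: 2*I*sqrt(661494)/41 ≈ 39.674*I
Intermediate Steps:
B(j, g) = -6 + (g + j)/(-1 + g) (B(j, g) = -6 + (j + g)/(g - 1) = -6 + (g + j)/(-1 + g))
v(c) = 52 + c**2 + c*(6 - 4*c)/(-1 + c) (v(c) = (c**2 + ((6 + c - 5*c)/(-1 + c))*c) + 52 = (c**2 + ((6 - 4*c)/(-1 + c))*c) + 52 = (c**2 + c*(6 - 4*c)/(-1 + c)) + 52 = 52 + c**2 + c*(6 - 4*c)/(-1 + c))
sqrt(v(5*f) - 3388) = sqrt((-52 + (5*(-8))**3 - 5*(5*(-8))**2 + 58*(5*(-8)))/(-1 + 5*(-8)) - 3388) = sqrt((-52 + (-40)**3 - 5*(-40)**2 + 58*(-40))/(-1 - 40) - 3388) = sqrt((-52 - 64000 - 5*1600 - 2320)/(-41) - 3388) = sqrt(-(-52 - 64000 - 8000 - 2320)/41 - 3388) = sqrt(-1/41*(-74372) - 3388) = sqrt(74372/41 - 3388) = sqrt(-64536/41) = 2*I*sqrt(661494)/41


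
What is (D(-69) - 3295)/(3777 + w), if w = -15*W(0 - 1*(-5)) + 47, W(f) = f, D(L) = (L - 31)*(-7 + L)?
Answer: 4305/3749 ≈ 1.1483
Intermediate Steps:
D(L) = (-31 + L)*(-7 + L)
w = -28 (w = -15*(0 - 1*(-5)) + 47 = -15*(0 + 5) + 47 = -15*5 + 47 = -75 + 47 = -28)
(D(-69) - 3295)/(3777 + w) = ((217 + (-69)² - 38*(-69)) - 3295)/(3777 - 28) = ((217 + 4761 + 2622) - 3295)/3749 = (7600 - 3295)*(1/3749) = 4305*(1/3749) = 4305/3749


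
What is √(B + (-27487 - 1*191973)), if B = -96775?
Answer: I*√316235 ≈ 562.35*I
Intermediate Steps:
√(B + (-27487 - 1*191973)) = √(-96775 + (-27487 - 1*191973)) = √(-96775 + (-27487 - 191973)) = √(-96775 - 219460) = √(-316235) = I*√316235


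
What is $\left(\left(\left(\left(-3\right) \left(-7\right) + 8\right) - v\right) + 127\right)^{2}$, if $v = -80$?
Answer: $55696$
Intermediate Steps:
$\left(\left(\left(\left(-3\right) \left(-7\right) + 8\right) - v\right) + 127\right)^{2} = \left(\left(\left(\left(-3\right) \left(-7\right) + 8\right) - -80\right) + 127\right)^{2} = \left(\left(\left(21 + 8\right) + 80\right) + 127\right)^{2} = \left(\left(29 + 80\right) + 127\right)^{2} = \left(109 + 127\right)^{2} = 236^{2} = 55696$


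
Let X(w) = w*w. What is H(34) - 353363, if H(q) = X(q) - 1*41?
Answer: -352248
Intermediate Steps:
X(w) = w²
H(q) = -41 + q² (H(q) = q² - 1*41 = q² - 41 = -41 + q²)
H(34) - 353363 = (-41 + 34²) - 353363 = (-41 + 1156) - 353363 = 1115 - 353363 = -352248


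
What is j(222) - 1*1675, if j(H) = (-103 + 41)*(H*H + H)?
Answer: -3071047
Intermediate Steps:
j(H) = -62*H - 62*H² (j(H) = -62*(H² + H) = -62*(H + H²) = -62*H - 62*H²)
j(222) - 1*1675 = -62*222*(1 + 222) - 1*1675 = -62*222*223 - 1675 = -3069372 - 1675 = -3071047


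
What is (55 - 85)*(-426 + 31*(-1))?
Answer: 13710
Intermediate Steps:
(55 - 85)*(-426 + 31*(-1)) = -30*(-426 - 31) = -30*(-457) = 13710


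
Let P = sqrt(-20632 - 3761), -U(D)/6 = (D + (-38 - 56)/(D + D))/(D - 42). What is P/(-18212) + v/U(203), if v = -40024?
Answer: 327026098/61743 - I*sqrt(24393)/18212 ≈ 5296.6 - 0.0085758*I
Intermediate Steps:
U(D) = -6*(D - 47/D)/(-42 + D) (U(D) = -6*(D + (-38 - 56)/(D + D))/(D - 42) = -6*(D - 94*1/(2*D))/(-42 + D) = -6*(D - 47/D)/(-42 + D))
P = I*sqrt(24393) (P = sqrt(-24393) = I*sqrt(24393) ≈ 156.18*I)
P/(-18212) + v/U(203) = (I*sqrt(24393))/(-18212) - 40024*203*(-42 + 203)/(6*(47 - 1*203**2)) = (I*sqrt(24393))*(-1/18212) - 40024*32683/(6*(47 - 1*41209)) = -I*sqrt(24393)/18212 - 40024*32683/(6*(47 - 41209)) = -I*sqrt(24393)/18212 - 40024/(6*(1/203)*(1/161)*(-41162)) = -I*sqrt(24393)/18212 - 40024/(-246972/32683) = -I*sqrt(24393)/18212 - 40024*(-32683/246972) = -I*sqrt(24393)/18212 + 327026098/61743 = 327026098/61743 - I*sqrt(24393)/18212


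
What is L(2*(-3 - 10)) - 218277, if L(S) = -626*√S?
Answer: -218277 - 626*I*√26 ≈ -2.1828e+5 - 3192.0*I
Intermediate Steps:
L(2*(-3 - 10)) - 218277 = -626*√2*√(-3 - 10) - 218277 = -626*I*√26 - 218277 = -218277 - 626*I*√26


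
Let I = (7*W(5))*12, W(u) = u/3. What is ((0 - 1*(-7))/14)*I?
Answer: 70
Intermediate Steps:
W(u) = u/3 (W(u) = u*(⅓) = u/3)
I = 140 (I = (7*((⅓)*5))*12 = (7*(5/3))*12 = (35/3)*12 = 140)
((0 - 1*(-7))/14)*I = ((0 - 1*(-7))/14)*140 = ((0 + 7)*(1/14))*140 = (7*(1/14))*140 = (½)*140 = 70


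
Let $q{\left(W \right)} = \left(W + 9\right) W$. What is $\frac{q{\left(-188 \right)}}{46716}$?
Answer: $\frac{8413}{11679} \approx 0.72035$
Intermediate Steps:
$q{\left(W \right)} = W \left(9 + W\right)$ ($q{\left(W \right)} = \left(9 + W\right) W = W \left(9 + W\right)$)
$\frac{q{\left(-188 \right)}}{46716} = \frac{\left(-188\right) \left(9 - 188\right)}{46716} = \left(-188\right) \left(-179\right) \frac{1}{46716} = 33652 \cdot \frac{1}{46716} = \frac{8413}{11679}$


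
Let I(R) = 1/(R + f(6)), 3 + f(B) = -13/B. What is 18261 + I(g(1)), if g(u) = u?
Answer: 456519/25 ≈ 18261.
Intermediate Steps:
f(B) = -3 - 13/B
I(R) = 1/(-31/6 + R) (I(R) = 1/(R + (-3 - 13/6)) = 1/(R - 31/6) = 1/(-31/6 + R))
18261 + I(g(1)) = 18261 + 6/(-31 + 6*1) = 18261 + 6/(-31 + 6) = 18261 + 6/(-25) = 18261 + 6*(-1/25) = 18261 - 6/25 = 456519/25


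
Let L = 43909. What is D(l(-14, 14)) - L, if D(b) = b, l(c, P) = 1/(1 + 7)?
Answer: -351271/8 ≈ -43909.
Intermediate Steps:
l(c, P) = 1/8
D(l(-14, 14)) - L = 1/8 - 1*43909 = 1/8 - 43909 = -351271/8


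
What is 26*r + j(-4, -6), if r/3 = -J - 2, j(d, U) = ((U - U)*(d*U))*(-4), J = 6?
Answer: -624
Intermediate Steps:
j(d, U) = 0 (j(d, U) = (0*(U*d))*(-4) = 0*(-4) = 0)
r = -24 (r = 3*(-1*6 - 2) = 3*(-6 - 2) = 3*(-8) = -24)
26*r + j(-4, -6) = 26*(-24) + 0 = -624 + 0 = -624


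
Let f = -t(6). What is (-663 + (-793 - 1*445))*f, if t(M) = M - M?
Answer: 0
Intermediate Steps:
t(M) = 0
f = 0 (f = -1*0 = 0)
(-663 + (-793 - 1*445))*f = (-663 + (-793 - 1*445))*0 = (-663 + (-793 - 445))*0 = (-663 - 1238)*0 = -1901*0 = 0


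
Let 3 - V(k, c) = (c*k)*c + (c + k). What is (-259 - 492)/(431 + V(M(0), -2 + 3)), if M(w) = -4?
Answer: -751/441 ≈ -1.7029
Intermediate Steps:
V(k, c) = 3 - c - k - k*c² (V(k, c) = 3 - ((c*k)*c + (c + k)) = 3 - (k*c² + (c + k)) = 3 - (c + k + k*c²) = 3 + (-c - k - k*c²) = 3 - c - k - k*c²)
(-259 - 492)/(431 + V(M(0), -2 + 3)) = (-259 - 492)/(431 + (3 - (-2 + 3) - 1*(-4) - 1*(-4)*(-2 + 3)²)) = -751/(431 + (3 - 1*1 + 4 - 1*(-4)*1²)) = -751/(431 + (3 - 1 + 4 - 1*(-4)*1)) = -751/(431 + (3 - 1 + 4 + 4)) = -751/(431 + 10) = -751/441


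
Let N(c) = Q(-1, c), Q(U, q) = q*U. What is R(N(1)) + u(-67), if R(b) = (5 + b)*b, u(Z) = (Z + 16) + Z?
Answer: -122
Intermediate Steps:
Q(U, q) = U*q
N(c) = -c
u(Z) = 16 + 2*Z (u(Z) = (16 + Z) + Z = 16 + 2*Z)
R(b) = b*(5 + b)
R(N(1)) + u(-67) = (-1*1)*(5 - 1*1) + (16 + 2*(-67)) = -(5 - 1) + (16 - 134) = -1*4 - 118 = -4 - 118 = -122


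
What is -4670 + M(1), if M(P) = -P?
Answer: -4671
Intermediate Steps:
-4670 + M(1) = -4670 - 1*1 = -4670 - 1 = -4671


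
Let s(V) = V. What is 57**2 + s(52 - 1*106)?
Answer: 3195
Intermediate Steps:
57**2 + s(52 - 1*106) = 57**2 + (52 - 1*106) = 3249 + (52 - 106) = 3249 - 54 = 3195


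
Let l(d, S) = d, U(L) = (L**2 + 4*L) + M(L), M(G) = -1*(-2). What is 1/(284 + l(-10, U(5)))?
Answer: 1/274 ≈ 0.0036496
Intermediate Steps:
M(G) = 2
U(L) = 2 + L**2 + 4*L (U(L) = (L**2 + 4*L) + 2 = 2 + L**2 + 4*L)
1/(284 + l(-10, U(5))) = 1/(284 - 10) = 1/274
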